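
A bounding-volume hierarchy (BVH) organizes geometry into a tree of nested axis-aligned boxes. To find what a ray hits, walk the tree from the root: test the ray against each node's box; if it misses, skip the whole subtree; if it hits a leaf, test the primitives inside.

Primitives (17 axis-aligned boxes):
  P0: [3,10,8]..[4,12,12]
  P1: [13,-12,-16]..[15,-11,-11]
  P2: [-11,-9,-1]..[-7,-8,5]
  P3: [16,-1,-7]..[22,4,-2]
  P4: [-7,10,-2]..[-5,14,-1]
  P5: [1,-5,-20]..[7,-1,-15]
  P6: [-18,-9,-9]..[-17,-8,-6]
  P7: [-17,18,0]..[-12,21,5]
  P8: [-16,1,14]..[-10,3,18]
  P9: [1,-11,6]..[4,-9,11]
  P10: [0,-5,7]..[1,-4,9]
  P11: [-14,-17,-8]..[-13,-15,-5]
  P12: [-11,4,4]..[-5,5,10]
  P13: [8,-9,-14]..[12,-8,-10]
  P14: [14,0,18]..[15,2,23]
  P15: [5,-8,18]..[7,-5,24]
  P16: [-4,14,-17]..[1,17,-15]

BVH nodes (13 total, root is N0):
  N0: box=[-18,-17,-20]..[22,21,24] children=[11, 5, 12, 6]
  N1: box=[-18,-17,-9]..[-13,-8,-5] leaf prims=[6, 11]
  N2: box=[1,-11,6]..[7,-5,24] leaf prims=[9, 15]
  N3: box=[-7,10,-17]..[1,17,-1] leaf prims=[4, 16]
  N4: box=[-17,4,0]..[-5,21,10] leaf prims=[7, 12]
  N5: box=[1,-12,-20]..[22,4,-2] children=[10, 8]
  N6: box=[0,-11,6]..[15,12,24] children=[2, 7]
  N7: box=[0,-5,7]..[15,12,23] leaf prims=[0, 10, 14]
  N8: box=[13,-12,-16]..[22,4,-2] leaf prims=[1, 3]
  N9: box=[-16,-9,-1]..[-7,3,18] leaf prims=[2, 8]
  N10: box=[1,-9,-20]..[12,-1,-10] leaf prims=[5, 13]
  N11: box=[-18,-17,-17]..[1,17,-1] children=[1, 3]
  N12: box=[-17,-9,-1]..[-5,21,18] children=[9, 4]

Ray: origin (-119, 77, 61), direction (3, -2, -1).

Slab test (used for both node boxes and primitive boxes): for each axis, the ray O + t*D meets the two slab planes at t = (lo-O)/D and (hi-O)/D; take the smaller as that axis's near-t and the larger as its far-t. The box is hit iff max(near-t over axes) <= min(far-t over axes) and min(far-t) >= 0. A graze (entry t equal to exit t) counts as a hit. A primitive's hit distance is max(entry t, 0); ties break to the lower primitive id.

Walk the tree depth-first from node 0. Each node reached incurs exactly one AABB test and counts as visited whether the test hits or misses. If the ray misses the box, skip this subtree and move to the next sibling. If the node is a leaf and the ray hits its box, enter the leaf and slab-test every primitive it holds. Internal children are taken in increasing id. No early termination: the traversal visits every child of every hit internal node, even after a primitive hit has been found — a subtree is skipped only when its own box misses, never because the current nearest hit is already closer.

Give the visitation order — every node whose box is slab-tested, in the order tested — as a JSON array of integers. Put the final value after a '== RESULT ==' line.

Traverse from the root:
N0 x:[101/3,47] y:[28,47] z:[37,81] -> hit [37,47], descend [5, 6, 11, 12]
  N5 x:[40,47] y:[73/2,89/2] z:[63,81] -> miss, prune
  N6 x:[119/3,134/3] y:[65/2,44] z:[37,55] -> hit [119/3,44], descend [2, 7]
    N2 x:[40,42] y:[41,44] z:[37,55] -> hit [41,42] leaf, test {P9(miss), P15@t=124/3}
    N7 x:[119/3,134/3] y:[65/2,41] z:[38,54] -> hit [119/3,41] leaf, test {P0(miss), P10(miss), P14(miss)}
  N11 x:[101/3,40] y:[30,47] z:[62,78] -> miss, prune
  N12 x:[34,38] y:[28,43] z:[43,62] -> miss, prune

Visited [0, 5, 6, 2, 7, 11, 12]. Tests: 7 box, 2 leaf. Nearest: P15.

== RESULT ==
[0, 5, 6, 2, 7, 11, 12]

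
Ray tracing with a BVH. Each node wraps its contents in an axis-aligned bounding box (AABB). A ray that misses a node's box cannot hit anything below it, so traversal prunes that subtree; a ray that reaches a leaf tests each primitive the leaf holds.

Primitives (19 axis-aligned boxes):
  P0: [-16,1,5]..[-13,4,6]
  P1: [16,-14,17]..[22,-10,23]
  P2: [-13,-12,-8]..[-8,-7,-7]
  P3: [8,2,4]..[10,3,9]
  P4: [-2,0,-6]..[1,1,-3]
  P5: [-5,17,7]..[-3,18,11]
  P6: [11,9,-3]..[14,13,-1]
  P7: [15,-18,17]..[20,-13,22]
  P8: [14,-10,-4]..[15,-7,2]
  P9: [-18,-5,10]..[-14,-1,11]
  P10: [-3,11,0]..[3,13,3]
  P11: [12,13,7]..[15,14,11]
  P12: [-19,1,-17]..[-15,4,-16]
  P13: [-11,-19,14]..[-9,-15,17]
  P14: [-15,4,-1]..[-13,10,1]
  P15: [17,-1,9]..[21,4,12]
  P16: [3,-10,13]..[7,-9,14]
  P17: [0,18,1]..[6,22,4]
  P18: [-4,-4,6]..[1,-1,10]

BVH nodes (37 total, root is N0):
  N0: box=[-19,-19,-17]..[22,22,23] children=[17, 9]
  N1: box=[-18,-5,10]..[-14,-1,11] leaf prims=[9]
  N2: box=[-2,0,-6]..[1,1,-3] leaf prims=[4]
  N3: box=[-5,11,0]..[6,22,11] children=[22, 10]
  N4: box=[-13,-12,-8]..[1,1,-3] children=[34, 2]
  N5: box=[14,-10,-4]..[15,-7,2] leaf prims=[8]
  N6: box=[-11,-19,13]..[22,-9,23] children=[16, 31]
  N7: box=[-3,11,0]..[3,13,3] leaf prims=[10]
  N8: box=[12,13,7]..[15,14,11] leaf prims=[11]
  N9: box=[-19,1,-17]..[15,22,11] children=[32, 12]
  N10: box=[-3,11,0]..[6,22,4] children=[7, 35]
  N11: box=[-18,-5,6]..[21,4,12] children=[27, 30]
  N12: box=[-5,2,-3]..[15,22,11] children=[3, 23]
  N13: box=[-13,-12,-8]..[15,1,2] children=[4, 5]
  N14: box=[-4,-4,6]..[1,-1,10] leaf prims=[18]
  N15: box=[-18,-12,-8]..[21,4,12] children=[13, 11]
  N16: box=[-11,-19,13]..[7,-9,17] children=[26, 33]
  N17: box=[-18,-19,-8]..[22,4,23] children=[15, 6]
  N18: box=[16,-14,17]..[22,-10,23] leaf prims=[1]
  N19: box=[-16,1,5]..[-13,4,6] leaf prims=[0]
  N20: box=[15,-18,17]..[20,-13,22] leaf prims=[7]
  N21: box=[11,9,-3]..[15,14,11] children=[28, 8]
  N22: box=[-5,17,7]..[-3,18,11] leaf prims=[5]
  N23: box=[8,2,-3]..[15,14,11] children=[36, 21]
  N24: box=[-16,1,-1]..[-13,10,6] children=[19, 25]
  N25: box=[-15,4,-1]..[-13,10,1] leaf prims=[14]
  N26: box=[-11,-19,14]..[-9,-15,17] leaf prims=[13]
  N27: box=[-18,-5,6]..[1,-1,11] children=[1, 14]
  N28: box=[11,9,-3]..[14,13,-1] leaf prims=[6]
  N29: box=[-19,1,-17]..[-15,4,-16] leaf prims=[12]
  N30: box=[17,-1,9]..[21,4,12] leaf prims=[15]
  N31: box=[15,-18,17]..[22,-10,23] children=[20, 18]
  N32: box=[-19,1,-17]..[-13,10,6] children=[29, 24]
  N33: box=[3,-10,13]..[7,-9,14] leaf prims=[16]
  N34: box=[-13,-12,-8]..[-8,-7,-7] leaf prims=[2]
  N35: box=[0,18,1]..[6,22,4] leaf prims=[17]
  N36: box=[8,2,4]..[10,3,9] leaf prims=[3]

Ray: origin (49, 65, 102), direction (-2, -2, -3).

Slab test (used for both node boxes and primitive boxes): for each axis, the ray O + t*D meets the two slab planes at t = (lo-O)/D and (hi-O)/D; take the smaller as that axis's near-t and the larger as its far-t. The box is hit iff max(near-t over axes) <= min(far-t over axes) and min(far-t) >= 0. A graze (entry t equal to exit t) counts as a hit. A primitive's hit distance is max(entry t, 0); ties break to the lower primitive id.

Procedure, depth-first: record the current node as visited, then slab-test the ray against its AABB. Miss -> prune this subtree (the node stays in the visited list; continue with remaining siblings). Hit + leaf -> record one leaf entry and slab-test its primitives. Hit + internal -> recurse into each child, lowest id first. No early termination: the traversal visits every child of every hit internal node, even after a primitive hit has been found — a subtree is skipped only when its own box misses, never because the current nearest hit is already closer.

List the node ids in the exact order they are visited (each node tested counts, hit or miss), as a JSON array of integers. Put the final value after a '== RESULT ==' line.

Walk:
N0 x:[27/2,34] y:[43/2,42] z:[79/3,119/3] -> hit [79/3,34], descend [9, 17]
  N9 x:[17,34] y:[43/2,32] z:[91/3,119/3] -> hit [91/3,32], descend [12, 32]
    N12 x:[17,27] y:[43/2,63/2] z:[91/3,35] -> miss, prune
    N32 x:[31,34] y:[55/2,32] z:[32,119/3] -> hit [32,32], descend [24, 29]
      N24 x:[31,65/2] y:[55/2,32] z:[32,103/3] -> hit [32,32], descend [19, 25]
        N19 x:[31,65/2] y:[61/2,32] z:[32,97/3] -> hit [32,32] leaf, test {P0@t=32}
        N25 x:[31,32] y:[55/2,61/2] z:[101/3,103/3] -> miss, prune
      N29 x:[32,34] y:[61/2,32] z:[118/3,119/3] -> miss, prune
  N17 x:[27/2,67/2] y:[61/2,42] z:[79/3,110/3] -> hit [61/2,67/2], descend [6, 15]
    N6 x:[27/2,30] y:[37,42] z:[79/3,89/3] -> miss, prune
    N15 x:[14,67/2] y:[61/2,77/2] z:[30,110/3] -> hit [61/2,67/2], descend [11, 13]
      N11 x:[14,67/2] y:[61/2,35] z:[30,32] -> hit [61/2,32], descend [27, 30]
        N27 x:[24,67/2] y:[33,35] z:[91/3,32] -> miss, prune
        N30 x:[14,16] y:[61/2,33] z:[30,31] -> miss, prune
      N13 x:[17,31] y:[32,77/2] z:[100/3,110/3] -> miss, prune

15 AABB tests over nodes [0, 9, 12, 32, 24, 19, 25, 29, 17, 6, 15, 11, 27, 30, 13]; 1 leaf entered; closest P0.

== RESULT ==
[0, 9, 12, 32, 24, 19, 25, 29, 17, 6, 15, 11, 27, 30, 13]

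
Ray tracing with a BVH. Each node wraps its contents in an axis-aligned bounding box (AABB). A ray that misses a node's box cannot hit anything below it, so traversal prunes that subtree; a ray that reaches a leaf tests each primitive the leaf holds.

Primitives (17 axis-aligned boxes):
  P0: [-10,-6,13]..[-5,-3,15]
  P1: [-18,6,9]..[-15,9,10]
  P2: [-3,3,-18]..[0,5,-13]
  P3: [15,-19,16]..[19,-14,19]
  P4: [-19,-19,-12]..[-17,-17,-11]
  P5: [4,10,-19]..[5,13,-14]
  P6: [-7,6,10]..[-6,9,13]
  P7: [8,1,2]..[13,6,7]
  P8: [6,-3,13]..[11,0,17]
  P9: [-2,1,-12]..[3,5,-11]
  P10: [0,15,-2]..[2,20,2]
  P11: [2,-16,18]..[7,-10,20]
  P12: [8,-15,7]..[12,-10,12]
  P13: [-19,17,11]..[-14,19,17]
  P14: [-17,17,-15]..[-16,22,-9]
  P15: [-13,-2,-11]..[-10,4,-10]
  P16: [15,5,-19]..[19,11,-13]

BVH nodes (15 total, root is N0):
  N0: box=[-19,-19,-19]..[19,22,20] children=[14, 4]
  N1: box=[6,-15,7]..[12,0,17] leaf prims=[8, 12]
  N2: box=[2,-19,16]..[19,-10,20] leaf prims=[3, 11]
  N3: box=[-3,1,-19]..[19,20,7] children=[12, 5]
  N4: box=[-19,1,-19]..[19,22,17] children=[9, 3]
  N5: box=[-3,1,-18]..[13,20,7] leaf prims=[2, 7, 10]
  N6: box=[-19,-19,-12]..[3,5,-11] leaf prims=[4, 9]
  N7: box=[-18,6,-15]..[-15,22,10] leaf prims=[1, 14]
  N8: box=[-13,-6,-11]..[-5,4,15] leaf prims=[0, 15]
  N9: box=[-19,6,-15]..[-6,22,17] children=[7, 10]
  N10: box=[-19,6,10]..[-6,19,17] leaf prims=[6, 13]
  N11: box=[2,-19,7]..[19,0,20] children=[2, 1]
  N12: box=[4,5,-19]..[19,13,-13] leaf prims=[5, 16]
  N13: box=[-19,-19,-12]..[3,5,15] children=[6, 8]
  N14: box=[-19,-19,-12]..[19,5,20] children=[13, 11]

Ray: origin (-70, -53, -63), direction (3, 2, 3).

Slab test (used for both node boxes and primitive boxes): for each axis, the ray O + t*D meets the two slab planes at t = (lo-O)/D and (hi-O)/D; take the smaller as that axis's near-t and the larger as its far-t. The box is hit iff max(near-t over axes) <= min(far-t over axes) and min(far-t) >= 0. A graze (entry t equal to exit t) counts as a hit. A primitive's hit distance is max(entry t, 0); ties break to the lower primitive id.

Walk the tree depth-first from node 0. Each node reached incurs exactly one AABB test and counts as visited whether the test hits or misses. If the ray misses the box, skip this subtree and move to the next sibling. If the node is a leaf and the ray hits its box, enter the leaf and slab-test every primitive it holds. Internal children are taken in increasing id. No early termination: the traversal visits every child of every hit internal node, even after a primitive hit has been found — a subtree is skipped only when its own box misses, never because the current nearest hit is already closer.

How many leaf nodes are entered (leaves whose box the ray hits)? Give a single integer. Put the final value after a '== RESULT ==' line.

Walk:
N0 x:[17,89/3] y:[17,75/2] z:[44/3,83/3] -> hit [17,83/3], descend [4, 14]
  N4 x:[17,89/3] y:[27,75/2] z:[44/3,80/3] -> miss, prune
  N14 x:[17,89/3] y:[17,29] z:[17,83/3] -> hit [17,83/3], descend [11, 13]
    N11 x:[24,89/3] y:[17,53/2] z:[70/3,83/3] -> hit [24,53/2], descend [1, 2]
      N1 x:[76/3,82/3] y:[19,53/2] z:[70/3,80/3] -> hit [76/3,53/2] leaf, test {P8@t=76/3, P12(miss)}
      N2 x:[24,89/3] y:[17,43/2] z:[79/3,83/3] -> miss, prune
    N13 x:[17,73/3] y:[17,29] z:[17,26] -> hit [17,73/3], descend [6, 8]
      N6 x:[17,73/3] y:[17,29] z:[17,52/3] -> hit [17,52/3] leaf, test {P4@t=17, P9(miss)}
      N8 x:[19,65/3] y:[47/2,57/2] z:[52/3,26] -> miss, prune

Summary -> nodes [0, 4, 14, 11, 1, 2, 13, 6, 8]; box-tests=9; leaf-entries=2; first=P4

== RESULT ==
2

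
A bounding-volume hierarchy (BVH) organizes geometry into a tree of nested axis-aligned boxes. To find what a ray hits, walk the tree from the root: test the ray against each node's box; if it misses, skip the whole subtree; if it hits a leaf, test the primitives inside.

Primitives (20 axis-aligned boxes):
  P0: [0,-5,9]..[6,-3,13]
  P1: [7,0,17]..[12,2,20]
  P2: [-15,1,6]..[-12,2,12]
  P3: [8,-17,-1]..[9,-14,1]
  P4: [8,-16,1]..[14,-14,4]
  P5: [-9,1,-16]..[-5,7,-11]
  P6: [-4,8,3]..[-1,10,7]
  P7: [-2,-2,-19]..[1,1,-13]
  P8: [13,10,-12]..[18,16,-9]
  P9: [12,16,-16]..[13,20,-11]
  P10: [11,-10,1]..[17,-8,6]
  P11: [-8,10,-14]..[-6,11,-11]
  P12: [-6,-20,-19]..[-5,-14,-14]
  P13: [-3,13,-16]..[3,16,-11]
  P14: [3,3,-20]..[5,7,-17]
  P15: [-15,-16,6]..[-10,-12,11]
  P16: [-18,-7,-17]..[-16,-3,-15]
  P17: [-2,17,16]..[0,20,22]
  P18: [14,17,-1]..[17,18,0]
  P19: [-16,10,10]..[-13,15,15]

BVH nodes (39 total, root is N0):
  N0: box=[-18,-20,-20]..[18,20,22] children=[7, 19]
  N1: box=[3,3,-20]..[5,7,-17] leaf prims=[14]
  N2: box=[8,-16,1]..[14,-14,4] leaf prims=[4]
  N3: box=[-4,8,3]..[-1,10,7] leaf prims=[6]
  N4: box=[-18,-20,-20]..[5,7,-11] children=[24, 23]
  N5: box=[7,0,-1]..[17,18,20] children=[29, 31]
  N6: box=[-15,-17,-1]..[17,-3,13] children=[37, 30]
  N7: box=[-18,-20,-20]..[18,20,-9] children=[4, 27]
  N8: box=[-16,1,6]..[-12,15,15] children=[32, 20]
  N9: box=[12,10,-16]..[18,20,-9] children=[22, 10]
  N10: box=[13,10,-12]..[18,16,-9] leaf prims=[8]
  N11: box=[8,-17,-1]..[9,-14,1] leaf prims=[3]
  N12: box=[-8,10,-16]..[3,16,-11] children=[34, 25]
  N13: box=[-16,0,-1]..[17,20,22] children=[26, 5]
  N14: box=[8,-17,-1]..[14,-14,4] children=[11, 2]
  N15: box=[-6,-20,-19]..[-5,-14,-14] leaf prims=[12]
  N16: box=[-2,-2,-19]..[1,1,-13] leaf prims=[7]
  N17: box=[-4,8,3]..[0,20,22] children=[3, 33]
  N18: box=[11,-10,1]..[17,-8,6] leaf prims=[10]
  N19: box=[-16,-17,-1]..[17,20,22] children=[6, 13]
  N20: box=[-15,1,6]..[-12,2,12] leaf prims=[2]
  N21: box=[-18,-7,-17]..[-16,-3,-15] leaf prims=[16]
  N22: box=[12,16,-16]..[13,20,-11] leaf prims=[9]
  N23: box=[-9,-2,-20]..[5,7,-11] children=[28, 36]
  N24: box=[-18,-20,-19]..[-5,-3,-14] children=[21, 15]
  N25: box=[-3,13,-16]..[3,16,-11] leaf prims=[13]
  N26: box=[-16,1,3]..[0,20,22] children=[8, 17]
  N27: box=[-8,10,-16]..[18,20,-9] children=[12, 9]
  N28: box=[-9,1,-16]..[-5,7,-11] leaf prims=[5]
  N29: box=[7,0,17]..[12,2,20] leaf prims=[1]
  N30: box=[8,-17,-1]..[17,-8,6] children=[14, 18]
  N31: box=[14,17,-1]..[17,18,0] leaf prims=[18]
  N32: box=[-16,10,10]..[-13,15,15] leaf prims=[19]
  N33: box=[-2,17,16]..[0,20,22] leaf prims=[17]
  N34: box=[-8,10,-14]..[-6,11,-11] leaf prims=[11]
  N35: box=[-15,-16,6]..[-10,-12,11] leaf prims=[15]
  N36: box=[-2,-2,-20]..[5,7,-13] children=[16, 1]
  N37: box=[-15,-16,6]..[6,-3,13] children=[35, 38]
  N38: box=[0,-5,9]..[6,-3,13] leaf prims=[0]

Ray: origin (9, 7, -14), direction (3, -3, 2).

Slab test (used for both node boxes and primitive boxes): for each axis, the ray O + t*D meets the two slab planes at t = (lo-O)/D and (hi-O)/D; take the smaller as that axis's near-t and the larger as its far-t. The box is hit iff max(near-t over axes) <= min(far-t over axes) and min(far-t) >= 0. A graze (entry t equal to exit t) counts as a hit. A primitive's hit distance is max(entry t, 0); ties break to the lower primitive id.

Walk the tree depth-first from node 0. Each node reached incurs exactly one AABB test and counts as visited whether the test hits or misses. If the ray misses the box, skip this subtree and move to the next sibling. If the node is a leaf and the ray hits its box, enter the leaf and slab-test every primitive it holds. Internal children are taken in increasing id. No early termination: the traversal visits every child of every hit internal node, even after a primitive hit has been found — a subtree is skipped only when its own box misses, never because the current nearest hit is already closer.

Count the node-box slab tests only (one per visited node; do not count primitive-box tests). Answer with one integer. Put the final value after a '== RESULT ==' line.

Walk:
N0 x:[-9,3] y:[-13/3,9] z:[-3,18] -> hit [-3,3], descend [7, 19]
  N7 x:[-9,3] y:[-13/3,9] z:[-3,5/2] -> hit [-3,5/2], descend [4, 27]
    N4 x:[-9,-4/3] y:[0,9] z:[-3,3/2] -> miss, prune
    N27 x:[-17/3,3] y:[-13/3,-1] z:[-1,5/2] -> miss, prune
  N19 x:[-25/3,8/3] y:[-13/3,8] z:[13/2,18] -> miss, prune

Summary -> nodes [0, 7, 4, 27, 19]; box-tests=5; leaf-entries=0; first=miss

== RESULT ==
5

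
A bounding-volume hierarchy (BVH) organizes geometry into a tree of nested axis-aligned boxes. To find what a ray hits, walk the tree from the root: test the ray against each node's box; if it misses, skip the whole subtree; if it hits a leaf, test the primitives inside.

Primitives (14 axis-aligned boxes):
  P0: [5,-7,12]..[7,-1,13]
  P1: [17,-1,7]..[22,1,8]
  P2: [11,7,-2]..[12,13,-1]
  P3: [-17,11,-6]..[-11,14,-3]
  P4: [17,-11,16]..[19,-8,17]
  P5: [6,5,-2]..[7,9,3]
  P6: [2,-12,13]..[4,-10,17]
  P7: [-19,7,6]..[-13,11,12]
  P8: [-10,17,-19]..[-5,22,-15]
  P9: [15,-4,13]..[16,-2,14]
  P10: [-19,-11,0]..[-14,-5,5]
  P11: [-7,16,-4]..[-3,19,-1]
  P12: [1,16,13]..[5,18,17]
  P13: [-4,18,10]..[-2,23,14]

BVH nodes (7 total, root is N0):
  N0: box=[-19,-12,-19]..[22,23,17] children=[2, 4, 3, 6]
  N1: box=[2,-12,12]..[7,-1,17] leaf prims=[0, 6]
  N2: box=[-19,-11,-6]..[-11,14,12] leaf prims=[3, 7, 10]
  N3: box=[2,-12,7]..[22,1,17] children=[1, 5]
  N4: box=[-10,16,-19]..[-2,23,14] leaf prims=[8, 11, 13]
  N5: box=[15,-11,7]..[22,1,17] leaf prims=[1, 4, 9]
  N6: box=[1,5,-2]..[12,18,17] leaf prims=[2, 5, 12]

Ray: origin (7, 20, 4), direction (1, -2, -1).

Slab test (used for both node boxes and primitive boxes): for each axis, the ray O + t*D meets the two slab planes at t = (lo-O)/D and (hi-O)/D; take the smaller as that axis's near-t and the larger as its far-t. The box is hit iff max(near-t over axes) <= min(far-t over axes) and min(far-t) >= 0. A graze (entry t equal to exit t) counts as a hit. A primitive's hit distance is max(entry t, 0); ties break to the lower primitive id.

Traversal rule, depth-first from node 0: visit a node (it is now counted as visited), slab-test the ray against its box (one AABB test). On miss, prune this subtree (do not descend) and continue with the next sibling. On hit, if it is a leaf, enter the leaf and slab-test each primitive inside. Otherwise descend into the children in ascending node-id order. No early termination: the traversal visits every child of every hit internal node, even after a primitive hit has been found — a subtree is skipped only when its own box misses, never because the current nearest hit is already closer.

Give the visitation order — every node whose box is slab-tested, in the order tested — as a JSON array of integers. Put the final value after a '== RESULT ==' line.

Traverse from the root:
N0 x:[-26,15] y:[-3/2,16] z:[-13,23] -> hit [-3/2,15], descend [2, 3, 4, 6]
  N2 x:[-26,-18] y:[3,31/2] z:[-8,10] -> miss, prune
  N3 x:[-5,15] y:[19/2,16] z:[-13,-3] -> miss, prune
  N4 x:[-17,-9] y:[-3/2,2] z:[-10,23] -> miss, prune
  N6 x:[-6,5] y:[1,15/2] z:[-13,6] -> hit [1,5] leaf, test {P2@t=5, P5(miss), P12(miss)}

5 AABB tests over nodes [0, 2, 3, 4, 6]; 1 leaf entered; closest P2.

== RESULT ==
[0, 2, 3, 4, 6]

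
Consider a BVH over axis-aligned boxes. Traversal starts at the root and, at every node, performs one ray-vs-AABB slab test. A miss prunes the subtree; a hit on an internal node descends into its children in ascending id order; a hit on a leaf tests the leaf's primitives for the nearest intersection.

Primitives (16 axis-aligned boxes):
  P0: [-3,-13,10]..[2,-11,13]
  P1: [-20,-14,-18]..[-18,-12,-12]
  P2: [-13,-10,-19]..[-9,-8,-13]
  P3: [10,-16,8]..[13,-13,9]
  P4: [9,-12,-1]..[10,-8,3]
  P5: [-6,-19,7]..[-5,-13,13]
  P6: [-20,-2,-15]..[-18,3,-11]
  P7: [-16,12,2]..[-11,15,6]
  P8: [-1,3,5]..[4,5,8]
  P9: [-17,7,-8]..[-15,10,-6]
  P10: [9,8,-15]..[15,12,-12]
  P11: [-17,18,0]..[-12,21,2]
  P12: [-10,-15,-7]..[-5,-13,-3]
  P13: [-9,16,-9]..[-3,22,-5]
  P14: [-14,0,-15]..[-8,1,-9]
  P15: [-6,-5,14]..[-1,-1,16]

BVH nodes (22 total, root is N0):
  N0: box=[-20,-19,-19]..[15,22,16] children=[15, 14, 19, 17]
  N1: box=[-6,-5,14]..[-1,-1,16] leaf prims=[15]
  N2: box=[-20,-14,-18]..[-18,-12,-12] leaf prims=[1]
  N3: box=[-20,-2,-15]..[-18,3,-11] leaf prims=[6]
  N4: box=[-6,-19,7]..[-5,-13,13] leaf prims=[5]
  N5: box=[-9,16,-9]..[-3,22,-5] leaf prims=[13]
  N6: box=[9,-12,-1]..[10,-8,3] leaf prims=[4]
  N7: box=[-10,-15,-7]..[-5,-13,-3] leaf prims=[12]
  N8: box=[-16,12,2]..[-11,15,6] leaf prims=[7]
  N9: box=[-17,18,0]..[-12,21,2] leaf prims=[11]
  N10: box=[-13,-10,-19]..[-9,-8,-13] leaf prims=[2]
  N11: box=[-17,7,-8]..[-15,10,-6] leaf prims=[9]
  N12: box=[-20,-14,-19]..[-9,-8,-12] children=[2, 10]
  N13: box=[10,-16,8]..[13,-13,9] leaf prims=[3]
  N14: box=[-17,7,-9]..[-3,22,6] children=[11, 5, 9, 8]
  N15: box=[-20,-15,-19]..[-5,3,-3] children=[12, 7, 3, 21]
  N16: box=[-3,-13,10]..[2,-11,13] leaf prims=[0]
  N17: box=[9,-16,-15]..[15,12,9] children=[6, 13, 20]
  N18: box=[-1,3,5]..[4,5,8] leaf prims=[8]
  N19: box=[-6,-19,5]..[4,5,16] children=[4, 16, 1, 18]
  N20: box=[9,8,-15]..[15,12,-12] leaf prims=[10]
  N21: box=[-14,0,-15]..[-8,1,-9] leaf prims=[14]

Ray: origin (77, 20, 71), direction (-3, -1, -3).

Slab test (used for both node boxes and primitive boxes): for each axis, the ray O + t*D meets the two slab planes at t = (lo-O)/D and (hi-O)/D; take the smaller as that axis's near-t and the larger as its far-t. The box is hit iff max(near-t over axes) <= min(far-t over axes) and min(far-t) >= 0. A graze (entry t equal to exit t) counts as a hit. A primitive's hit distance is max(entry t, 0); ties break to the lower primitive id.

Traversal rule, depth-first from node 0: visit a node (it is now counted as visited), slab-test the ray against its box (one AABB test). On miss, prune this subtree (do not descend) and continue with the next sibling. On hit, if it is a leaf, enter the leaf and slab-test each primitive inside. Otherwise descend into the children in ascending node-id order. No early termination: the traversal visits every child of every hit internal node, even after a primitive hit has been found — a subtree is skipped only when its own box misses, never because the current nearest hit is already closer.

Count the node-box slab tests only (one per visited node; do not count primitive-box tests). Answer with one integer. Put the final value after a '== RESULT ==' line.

Walk:
N0 x:[62/3,97/3] y:[-2,39] z:[55/3,30] -> hit [62/3,30], descend [14, 15, 17, 19]
  N14 x:[80/3,94/3] y:[-2,13] z:[65/3,80/3] -> miss, prune
  N15 x:[82/3,97/3] y:[17,35] z:[74/3,30] -> hit [82/3,30], descend [3, 7, 12, 21]
    N3 x:[95/3,97/3] y:[17,22] z:[82/3,86/3] -> miss, prune
    N7 x:[82/3,29] y:[33,35] z:[74/3,26] -> miss, prune
    N12 x:[86/3,97/3] y:[28,34] z:[83/3,30] -> hit [86/3,30], descend [2, 10]
      N2 x:[95/3,97/3] y:[32,34] z:[83/3,89/3] -> miss, prune
      N10 x:[86/3,30] y:[28,30] z:[28,30] -> hit [86/3,30] leaf, test {P2@t=86/3}
    N21 x:[85/3,91/3] y:[19,20] z:[80/3,86/3] -> miss, prune
  N17 x:[62/3,68/3] y:[8,36] z:[62/3,86/3] -> hit [62/3,68/3], descend [6, 13, 20]
    N6 x:[67/3,68/3] y:[28,32] z:[68/3,24] -> miss, prune
    N13 x:[64/3,67/3] y:[33,36] z:[62/3,21] -> miss, prune
    N20 x:[62/3,68/3] y:[8,12] z:[83/3,86/3] -> miss, prune
  N19 x:[73/3,83/3] y:[15,39] z:[55/3,22] -> miss, prune

Summary -> nodes [0, 14, 15, 3, 7, 12, 2, 10, 21, 17, 6, 13, 20, 19]; box-tests=14; leaf-entries=1; first=P2

== RESULT ==
14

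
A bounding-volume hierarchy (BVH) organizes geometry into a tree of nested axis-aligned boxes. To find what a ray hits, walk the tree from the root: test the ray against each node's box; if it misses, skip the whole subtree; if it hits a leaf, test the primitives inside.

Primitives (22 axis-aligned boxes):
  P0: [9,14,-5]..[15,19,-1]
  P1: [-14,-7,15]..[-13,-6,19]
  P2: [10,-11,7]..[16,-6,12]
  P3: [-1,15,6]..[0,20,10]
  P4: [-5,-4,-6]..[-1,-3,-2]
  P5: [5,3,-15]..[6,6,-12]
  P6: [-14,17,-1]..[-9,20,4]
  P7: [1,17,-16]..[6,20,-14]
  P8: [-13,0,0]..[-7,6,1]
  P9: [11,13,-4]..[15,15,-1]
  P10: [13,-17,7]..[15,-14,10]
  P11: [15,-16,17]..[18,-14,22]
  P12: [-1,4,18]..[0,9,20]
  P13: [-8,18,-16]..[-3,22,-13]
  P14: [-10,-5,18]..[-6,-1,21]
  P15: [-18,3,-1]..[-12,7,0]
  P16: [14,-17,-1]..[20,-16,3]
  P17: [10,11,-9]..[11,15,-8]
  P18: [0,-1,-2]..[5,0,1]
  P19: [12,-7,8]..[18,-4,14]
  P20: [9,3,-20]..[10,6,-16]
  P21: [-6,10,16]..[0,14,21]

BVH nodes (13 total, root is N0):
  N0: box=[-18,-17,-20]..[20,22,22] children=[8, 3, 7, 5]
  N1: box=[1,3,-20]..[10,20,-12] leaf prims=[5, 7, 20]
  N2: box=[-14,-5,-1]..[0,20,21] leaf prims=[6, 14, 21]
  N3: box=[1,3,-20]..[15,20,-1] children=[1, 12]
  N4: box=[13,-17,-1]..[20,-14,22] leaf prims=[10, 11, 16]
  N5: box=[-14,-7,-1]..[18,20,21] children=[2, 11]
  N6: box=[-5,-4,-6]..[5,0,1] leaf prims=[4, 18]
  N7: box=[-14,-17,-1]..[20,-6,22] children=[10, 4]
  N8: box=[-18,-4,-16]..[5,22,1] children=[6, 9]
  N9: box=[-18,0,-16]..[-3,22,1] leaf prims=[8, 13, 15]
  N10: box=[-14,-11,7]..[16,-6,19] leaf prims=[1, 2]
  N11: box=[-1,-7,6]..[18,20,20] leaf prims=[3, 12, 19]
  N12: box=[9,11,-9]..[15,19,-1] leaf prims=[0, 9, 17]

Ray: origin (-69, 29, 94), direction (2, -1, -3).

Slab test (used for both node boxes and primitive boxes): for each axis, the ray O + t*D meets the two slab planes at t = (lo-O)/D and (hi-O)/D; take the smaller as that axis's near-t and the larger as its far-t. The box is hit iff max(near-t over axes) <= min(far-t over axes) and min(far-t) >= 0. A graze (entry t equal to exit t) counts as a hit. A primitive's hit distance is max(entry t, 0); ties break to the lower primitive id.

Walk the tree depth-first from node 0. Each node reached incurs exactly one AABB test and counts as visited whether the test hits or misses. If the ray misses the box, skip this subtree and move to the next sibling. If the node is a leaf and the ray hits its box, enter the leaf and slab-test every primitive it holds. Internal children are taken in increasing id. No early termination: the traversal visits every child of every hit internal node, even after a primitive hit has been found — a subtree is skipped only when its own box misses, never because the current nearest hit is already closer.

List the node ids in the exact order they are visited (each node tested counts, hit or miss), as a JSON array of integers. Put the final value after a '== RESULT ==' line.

Walk:
N0 x:[51/2,89/2] y:[7,46] z:[24,38] -> hit [51/2,38], descend [3, 5, 7, 8]
  N3 x:[35,42] y:[9,26] z:[95/3,38] -> miss, prune
  N5 x:[55/2,87/2] y:[9,36] z:[73/3,95/3] -> hit [55/2,95/3], descend [2, 11]
    N2 x:[55/2,69/2] y:[9,34] z:[73/3,95/3] -> hit [55/2,95/3] leaf, test {P6(miss), P14(miss), P21(miss)}
    N11 x:[34,87/2] y:[9,36] z:[74/3,88/3] -> miss, prune
  N7 x:[55/2,89/2] y:[35,46] z:[24,95/3] -> miss, prune
  N8 x:[51/2,37] y:[7,33] z:[31,110/3] -> hit [31,33], descend [6, 9]
    N6 x:[32,37] y:[29,33] z:[31,100/3] -> hit [32,33] leaf, test {P4@t=32, P18(miss)}
    N9 x:[51/2,33] y:[7,29] z:[31,110/3] -> miss, prune

Summary -> nodes [0, 3, 5, 2, 11, 7, 8, 6, 9]; box-tests=9; leaf-entries=2; first=P4

== RESULT ==
[0, 3, 5, 2, 11, 7, 8, 6, 9]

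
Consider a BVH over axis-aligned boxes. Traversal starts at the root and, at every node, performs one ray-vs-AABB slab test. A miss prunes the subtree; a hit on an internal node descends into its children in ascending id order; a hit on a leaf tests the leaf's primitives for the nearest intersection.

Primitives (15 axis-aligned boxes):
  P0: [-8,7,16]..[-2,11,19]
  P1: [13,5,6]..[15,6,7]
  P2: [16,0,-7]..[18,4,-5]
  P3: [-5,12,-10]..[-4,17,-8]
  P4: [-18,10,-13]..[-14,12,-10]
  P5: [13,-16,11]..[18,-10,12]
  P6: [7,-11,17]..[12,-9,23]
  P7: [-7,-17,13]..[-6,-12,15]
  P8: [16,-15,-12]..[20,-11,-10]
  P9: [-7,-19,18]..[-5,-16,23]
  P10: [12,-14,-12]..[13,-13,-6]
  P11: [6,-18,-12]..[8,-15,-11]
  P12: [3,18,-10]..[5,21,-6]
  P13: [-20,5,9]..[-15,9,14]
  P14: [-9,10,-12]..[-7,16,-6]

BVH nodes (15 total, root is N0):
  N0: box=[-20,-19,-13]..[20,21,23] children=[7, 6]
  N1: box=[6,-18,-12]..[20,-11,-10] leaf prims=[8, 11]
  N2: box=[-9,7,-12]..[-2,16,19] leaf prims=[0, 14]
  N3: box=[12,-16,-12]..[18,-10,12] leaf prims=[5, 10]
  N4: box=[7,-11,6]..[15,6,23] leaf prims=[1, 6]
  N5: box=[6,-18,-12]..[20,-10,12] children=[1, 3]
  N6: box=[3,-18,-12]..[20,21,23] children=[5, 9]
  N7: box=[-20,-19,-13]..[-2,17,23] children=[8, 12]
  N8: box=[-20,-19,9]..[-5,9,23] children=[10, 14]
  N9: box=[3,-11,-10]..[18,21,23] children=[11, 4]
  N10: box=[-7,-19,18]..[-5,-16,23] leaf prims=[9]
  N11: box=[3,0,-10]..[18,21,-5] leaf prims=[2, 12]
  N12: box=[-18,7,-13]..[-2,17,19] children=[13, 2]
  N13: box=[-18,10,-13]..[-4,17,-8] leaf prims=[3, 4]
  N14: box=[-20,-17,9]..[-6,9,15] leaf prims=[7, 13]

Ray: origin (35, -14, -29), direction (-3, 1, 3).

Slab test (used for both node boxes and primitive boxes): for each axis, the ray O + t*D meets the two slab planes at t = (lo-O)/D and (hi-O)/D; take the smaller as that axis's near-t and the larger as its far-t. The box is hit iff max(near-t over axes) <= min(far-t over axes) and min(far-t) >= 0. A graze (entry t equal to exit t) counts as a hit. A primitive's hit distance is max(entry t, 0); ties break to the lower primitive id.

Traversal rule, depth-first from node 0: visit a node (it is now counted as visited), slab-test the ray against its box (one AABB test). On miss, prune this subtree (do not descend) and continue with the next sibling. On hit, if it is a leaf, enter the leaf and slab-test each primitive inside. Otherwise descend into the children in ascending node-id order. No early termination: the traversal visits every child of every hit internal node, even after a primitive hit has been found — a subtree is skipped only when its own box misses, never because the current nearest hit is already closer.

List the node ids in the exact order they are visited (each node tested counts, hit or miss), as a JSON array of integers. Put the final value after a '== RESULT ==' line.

Traverse from the root:
N0 x:[5,55/3] y:[-5,35] z:[16/3,52/3] -> hit [16/3,52/3], descend [6, 7]
  N6 x:[5,32/3] y:[-4,35] z:[17/3,52/3] -> hit [17/3,32/3], descend [5, 9]
    N5 x:[5,29/3] y:[-4,4] z:[17/3,41/3] -> miss, prune
    N9 x:[17/3,32/3] y:[3,35] z:[19/3,52/3] -> hit [19/3,32/3], descend [4, 11]
      N4 x:[20/3,28/3] y:[3,20] z:[35/3,52/3] -> miss, prune
      N11 x:[17/3,32/3] y:[14,35] z:[19/3,8] -> miss, prune
  N7 x:[37/3,55/3] y:[-5,31] z:[16/3,52/3] -> hit [37/3,52/3], descend [8, 12]
    N8 x:[40/3,55/3] y:[-5,23] z:[38/3,52/3] -> hit [40/3,52/3], descend [10, 14]
      N10 x:[40/3,14] y:[-5,-2] z:[47/3,52/3] -> miss, prune
      N14 x:[41/3,55/3] y:[-3,23] z:[38/3,44/3] -> hit [41/3,44/3] leaf, test {P7(miss), P13(miss)}
    N12 x:[37/3,53/3] y:[21,31] z:[16/3,16] -> miss, prune

11 AABB tests over nodes [0, 6, 5, 9, 4, 11, 7, 8, 10, 14, 12]; 1 leaf entered; closest miss.

== RESULT ==
[0, 6, 5, 9, 4, 11, 7, 8, 10, 14, 12]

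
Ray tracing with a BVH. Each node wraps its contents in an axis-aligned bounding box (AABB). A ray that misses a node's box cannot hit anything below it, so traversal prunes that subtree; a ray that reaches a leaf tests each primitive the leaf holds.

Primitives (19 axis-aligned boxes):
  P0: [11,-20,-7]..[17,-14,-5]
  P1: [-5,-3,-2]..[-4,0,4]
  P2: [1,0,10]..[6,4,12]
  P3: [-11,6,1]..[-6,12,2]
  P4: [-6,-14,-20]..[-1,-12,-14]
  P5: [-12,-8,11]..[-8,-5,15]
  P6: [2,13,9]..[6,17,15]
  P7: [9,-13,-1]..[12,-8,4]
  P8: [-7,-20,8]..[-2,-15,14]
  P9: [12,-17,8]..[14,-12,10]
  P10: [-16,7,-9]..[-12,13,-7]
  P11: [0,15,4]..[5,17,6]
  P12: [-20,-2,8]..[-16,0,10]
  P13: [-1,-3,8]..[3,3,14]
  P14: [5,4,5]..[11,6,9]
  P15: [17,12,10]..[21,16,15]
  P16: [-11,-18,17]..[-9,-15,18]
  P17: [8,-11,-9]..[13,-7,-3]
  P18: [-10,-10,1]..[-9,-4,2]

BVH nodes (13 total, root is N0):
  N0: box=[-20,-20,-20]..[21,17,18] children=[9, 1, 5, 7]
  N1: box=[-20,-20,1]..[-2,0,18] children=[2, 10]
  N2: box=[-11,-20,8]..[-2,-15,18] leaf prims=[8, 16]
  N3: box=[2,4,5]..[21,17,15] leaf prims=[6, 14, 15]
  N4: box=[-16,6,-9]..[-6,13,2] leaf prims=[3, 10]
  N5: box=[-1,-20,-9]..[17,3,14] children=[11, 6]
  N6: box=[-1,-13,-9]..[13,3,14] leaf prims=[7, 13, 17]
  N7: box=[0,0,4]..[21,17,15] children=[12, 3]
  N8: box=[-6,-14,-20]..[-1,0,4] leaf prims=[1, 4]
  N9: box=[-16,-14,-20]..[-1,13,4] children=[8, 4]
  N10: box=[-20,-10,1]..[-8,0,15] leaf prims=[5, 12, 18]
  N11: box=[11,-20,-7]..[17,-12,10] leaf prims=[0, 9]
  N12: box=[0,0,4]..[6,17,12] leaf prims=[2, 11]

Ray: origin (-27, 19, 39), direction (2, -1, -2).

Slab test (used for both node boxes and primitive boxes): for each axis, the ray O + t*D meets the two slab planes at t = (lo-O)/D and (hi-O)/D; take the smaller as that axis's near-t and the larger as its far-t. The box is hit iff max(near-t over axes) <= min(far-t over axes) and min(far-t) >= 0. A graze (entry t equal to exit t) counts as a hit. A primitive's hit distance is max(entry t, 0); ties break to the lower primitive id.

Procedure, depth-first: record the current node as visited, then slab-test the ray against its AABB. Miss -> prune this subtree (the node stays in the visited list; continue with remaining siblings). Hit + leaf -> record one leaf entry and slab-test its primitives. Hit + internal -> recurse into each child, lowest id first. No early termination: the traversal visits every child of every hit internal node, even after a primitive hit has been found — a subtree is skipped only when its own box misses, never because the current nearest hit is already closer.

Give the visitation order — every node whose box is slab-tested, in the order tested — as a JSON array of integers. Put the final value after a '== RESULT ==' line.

Trace the traversal:
N0 x:[7/2,24] y:[2,39] z:[21/2,59/2] -> hit [21/2,24], descend [1, 5, 7, 9]
  N1 x:[7/2,25/2] y:[19,39] z:[21/2,19] -> miss, prune
  N5 x:[13,22] y:[16,39] z:[25/2,24] -> hit [16,22], descend [6, 11]
    N6 x:[13,20] y:[16,32] z:[25/2,24] -> hit [16,20] leaf, test {P7(miss), P13(miss), P17(miss)}
    N11 x:[19,22] y:[31,39] z:[29/2,23] -> miss, prune
  N7 x:[27/2,24] y:[2,19] z:[12,35/2] -> hit [27/2,35/2], descend [3, 12]
    N3 x:[29/2,24] y:[2,15] z:[12,17] -> hit [29/2,15] leaf, test {P6(miss), P14(miss), P15(miss)}
    N12 x:[27/2,33/2] y:[2,19] z:[27/2,35/2] -> hit [27/2,33/2] leaf, test {P2(miss), P11(miss)}
  N9 x:[11/2,13] y:[6,33] z:[35/2,59/2] -> miss, prune

order=[0, 1, 5, 6, 11, 7, 3, 12, 9]  |boxes|=9  |leaves|=3  hit=miss

== RESULT ==
[0, 1, 5, 6, 11, 7, 3, 12, 9]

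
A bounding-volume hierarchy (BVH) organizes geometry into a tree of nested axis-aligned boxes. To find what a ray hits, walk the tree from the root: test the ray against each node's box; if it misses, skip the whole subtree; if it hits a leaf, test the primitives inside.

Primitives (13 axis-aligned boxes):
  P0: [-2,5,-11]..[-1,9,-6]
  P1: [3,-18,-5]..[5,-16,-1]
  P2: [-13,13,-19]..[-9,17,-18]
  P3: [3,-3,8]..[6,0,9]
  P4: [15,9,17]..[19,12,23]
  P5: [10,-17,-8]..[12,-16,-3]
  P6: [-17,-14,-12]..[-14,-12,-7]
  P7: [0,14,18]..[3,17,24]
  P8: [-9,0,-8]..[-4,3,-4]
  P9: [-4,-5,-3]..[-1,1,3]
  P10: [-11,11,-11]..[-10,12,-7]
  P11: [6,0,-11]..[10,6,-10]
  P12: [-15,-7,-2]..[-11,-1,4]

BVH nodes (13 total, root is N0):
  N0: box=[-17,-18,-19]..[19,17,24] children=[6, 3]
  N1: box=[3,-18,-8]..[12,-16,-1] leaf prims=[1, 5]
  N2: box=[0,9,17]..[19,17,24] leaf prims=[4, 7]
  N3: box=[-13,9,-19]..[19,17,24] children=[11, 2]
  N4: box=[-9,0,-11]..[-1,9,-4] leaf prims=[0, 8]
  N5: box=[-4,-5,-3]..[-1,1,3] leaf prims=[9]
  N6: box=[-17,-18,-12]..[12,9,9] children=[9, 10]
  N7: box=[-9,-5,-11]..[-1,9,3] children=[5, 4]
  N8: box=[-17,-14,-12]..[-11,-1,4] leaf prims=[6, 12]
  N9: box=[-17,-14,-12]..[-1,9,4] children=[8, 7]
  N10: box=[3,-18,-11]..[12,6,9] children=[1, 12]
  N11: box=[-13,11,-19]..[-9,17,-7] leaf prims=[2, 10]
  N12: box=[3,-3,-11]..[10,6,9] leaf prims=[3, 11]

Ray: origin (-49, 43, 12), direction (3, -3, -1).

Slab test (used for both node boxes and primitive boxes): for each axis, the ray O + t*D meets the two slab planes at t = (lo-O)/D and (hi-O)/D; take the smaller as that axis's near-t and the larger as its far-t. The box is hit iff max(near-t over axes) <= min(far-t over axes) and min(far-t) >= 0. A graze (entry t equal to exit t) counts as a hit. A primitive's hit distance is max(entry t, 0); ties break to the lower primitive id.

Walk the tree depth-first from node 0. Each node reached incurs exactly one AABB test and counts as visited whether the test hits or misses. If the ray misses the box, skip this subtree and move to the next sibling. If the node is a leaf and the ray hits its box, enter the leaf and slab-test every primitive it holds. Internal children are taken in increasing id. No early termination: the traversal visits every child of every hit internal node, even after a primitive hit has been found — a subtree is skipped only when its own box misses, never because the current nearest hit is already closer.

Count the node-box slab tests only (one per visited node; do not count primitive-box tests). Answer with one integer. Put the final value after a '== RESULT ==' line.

Trace the traversal:
N0 x:[32/3,68/3] y:[26/3,61/3] z:[-12,31] -> hit [32/3,61/3], descend [3, 6]
  N3 x:[12,68/3] y:[26/3,34/3] z:[-12,31] -> miss, prune
  N6 x:[32/3,61/3] y:[34/3,61/3] z:[3,24] -> hit [34/3,61/3], descend [9, 10]
    N9 x:[32/3,16] y:[34/3,19] z:[8,24] -> hit [34/3,16], descend [7, 8]
      N7 x:[40/3,16] y:[34/3,16] z:[9,23] -> hit [40/3,16], descend [4, 5]
        N4 x:[40/3,16] y:[34/3,43/3] z:[16,23] -> miss, prune
        N5 x:[15,16] y:[14,16] z:[9,15] -> hit [15,15] leaf, test {P9@t=15}
      N8 x:[32/3,38/3] y:[44/3,19] z:[8,24] -> miss, prune
    N10 x:[52/3,61/3] y:[37/3,61/3] z:[3,23] -> hit [52/3,61/3], descend [1, 12]
      N1 x:[52/3,61/3] y:[59/3,61/3] z:[13,20] -> hit [59/3,20] leaf, test {P1(miss), P5@t=59/3}
      N12 x:[52/3,59/3] y:[37/3,46/3] z:[3,23] -> miss, prune

Visited [0, 3, 6, 9, 7, 4, 5, 8, 10, 1, 12]. Tests: 11 box, 2 leaf. Nearest: P9.

== RESULT ==
11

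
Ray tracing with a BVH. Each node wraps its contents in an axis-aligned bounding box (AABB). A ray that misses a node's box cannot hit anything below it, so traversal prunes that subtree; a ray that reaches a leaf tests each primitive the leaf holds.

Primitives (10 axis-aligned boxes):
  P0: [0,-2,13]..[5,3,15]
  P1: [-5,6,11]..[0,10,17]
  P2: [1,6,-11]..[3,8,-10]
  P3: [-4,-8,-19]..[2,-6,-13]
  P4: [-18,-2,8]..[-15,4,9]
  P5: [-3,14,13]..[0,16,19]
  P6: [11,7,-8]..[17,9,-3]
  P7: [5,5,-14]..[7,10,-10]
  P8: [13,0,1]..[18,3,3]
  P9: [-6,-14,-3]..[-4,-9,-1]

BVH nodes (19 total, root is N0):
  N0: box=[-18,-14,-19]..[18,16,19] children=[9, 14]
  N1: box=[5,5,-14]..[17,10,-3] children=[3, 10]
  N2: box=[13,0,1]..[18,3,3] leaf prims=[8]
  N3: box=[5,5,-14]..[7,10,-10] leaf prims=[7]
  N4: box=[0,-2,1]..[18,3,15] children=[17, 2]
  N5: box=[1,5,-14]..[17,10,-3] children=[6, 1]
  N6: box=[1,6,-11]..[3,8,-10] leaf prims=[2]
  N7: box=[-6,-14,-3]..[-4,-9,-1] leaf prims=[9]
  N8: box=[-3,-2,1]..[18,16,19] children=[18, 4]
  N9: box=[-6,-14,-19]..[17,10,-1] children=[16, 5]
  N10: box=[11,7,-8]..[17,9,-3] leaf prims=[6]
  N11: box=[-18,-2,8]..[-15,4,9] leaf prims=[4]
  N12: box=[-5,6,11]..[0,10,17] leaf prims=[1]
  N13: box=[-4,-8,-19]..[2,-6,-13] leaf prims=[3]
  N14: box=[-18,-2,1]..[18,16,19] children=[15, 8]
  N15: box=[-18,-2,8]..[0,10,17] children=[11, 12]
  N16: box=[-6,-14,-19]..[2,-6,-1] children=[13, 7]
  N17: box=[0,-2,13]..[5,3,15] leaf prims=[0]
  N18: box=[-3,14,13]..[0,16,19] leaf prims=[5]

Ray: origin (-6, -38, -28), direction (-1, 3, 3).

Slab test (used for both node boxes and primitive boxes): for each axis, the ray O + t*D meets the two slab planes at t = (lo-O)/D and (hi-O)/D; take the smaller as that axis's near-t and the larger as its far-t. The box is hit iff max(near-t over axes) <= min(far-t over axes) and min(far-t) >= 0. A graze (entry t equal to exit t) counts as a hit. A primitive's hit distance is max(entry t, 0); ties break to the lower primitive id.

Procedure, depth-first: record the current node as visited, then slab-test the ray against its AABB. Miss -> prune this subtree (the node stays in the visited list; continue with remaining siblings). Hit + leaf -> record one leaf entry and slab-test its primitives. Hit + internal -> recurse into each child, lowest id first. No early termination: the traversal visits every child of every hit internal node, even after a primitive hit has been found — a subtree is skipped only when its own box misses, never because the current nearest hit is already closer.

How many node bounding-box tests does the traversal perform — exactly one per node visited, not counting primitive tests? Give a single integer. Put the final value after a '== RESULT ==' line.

Traverse from the root:
N0 x:[-24,12] y:[8,18] z:[3,47/3] -> hit [8,12], descend [9, 14]
  N9 x:[-23,0] y:[8,16] z:[3,9] -> miss, prune
  N14 x:[-24,12] y:[12,18] z:[29/3,47/3] -> hit [12,12], descend [8, 15]
    N8 x:[-24,-3] y:[12,18] z:[29/3,47/3] -> miss, prune
    N15 x:[-6,12] y:[12,16] z:[12,15] -> hit [12,12], descend [11, 12]
      N11 x:[9,12] y:[12,14] z:[12,37/3] -> hit [12,12] leaf, test {P4@t=12}
      N12 x:[-6,-1] y:[44/3,16] z:[13,15] -> miss, prune

7 AABB tests over nodes [0, 9, 14, 8, 15, 11, 12]; 1 leaf entered; closest P4.

== RESULT ==
7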